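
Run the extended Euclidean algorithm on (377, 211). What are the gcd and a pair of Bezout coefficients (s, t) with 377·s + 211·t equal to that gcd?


Euclidean algorithm on (377, 211) — divide until remainder is 0:
  377 = 1 · 211 + 166
  211 = 1 · 166 + 45
  166 = 3 · 45 + 31
  45 = 1 · 31 + 14
  31 = 2 · 14 + 3
  14 = 4 · 3 + 2
  3 = 1 · 2 + 1
  2 = 2 · 1 + 0
gcd(377, 211) = 1.
Track Bezout coefficients alongside the remainders: start with r₀ = 377 = a·1 + b·0 (s = 1, t = 0) and r₁ = 211 = a·0 + b·1 (s = 0, t = 1); each new remainder r_{k+1} = r_{k-1} − q_k·r_k inherits s_{k+1} = s_{k-1} − q_k·s_k, t_{k+1} = t_{k-1} − q_k·t_k, so r_k = a·s_k + b·t_k at every step:
  q = 1: r = 166, s = 1 − 1·0 = 1, t = 0 − 1·1 = -1  (check: 377·1 + 211·(-1) = 166)
  q = 1: r = 45, s = 0 − 1·1 = -1, t = 1 − 1·(-1) = 2  (check: 377·(-1) + 211·2 = 45)
  q = 3: r = 31, s = 1 − 3·(-1) = 4, t = -1 − 3·2 = -7  (check: 377·4 + 211·(-7) = 31)
  q = 1: r = 14, s = -1 − 1·4 = -5, t = 2 − 1·(-7) = 9  (check: 377·(-5) + 211·9 = 14)
  q = 2: r = 3, s = 4 − 2·(-5) = 14, t = -7 − 2·9 = -25  (check: 377·14 + 211·(-25) = 3)
  q = 4: r = 2, s = -5 − 4·14 = -61, t = 9 − 4·(-25) = 109  (check: 377·(-61) + 211·109 = 2)
  q = 1: r = 1, s = 14 − 1·(-61) = 75, t = -25 − 1·109 = -134  (check: 377·75 + 211·(-134) = 1)
The row with r = 1 (the gcd) gives the Bezout coefficients s = 75, t = -134.
Result: 377 · (75) + 211 · (-134) = 1.

gcd(377, 211) = 1; s = 75, t = -134 (check: 377·75 + 211·(-134) = 1).


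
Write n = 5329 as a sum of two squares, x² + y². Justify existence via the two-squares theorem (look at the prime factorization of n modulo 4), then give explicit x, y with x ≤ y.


Step 1: Factor n = 5329 = 73^2.
Step 2: Check the mod-4 condition on each prime factor: 73 ≡ 1 (mod 4), exponent 2.
All primes ≡ 3 (mod 4) appear to even exponent (or don't appear), so by the two-squares theorem n IS expressible as a sum of two squares.
Step 3: Build a representation. Here n = 73 · 73 is a product of primes ≡ 1 (mod 4). Each prime p ≡ 1 (mod 4) is itself a sum of two squares; find a² by testing p − a² for a perfect square:
  73: 73 − 1² = 72, 73 − 2² = 69, 73 − 3² = 64 = 8² ⇒ 73 = 3² + 8².
  Combine using the Brahmagupta–Fibonacci identity (a² + b²)(c² + d²) = (ac − bd)² + (ad + bc)² = (ac + bd)² + (ad − bc)²:
  73 · 73 = 5329: from (3² + 8²)(3² + 8²), take (3·3 − 8·8, 3·8 + 8·3) = (9 − 64, 24 + 24) = (-55, 48); dropping signs (only squares matter) gives (55, 48); check 55² + 48² = 3025 + 2304 = 5329 ✓.
Step 4: Order so x ≤ y and verify: 48² + 55² = 2304 + 3025 = 5329 = n. ✓

n = 5329 = 48² + 55² (one valid representation with x ≤ y).


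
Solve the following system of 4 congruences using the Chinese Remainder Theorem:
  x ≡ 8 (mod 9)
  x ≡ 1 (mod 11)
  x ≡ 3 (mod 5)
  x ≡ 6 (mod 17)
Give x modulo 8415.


Product of moduli M = 9 · 11 · 5 · 17 = 8415.
Merge one congruence at a time:
  Start: x ≡ 8 (mod 9).
  Combine with x ≡ 1 (mod 11); new modulus lcm = 99.
    Write x = 8 + 9·t and substitute into x ≡ 1 (mod 11): 9·t ≡ 1 − 8 = -7 (mod 11).
    Reduce coefficients mod 11: 9·t ≡ 4 (mod 11).
    The inverse of 9 mod 11 is 5 (since 9·5 = 45 = 4·11 + 1), so t ≡ 5·4 = 20 ≡ 9 (mod 11).
    Then x = 8 + 9·9 = 89, valid modulo lcm(9, 11) = 99: x ≡ 89 (mod 99).
  Combine with x ≡ 3 (mod 5); new modulus lcm = 495.
    Write x = 89 + 99·t and substitute into x ≡ 3 (mod 5): 99·t ≡ 3 − 89 = -86 (mod 5).
    Reduce coefficients mod 5: 4·t ≡ 4 (mod 5).
    The inverse of 4 mod 5 is 4 (since 4·4 = 16 = 3·5 + 1), so t ≡ 4·4 = 16 ≡ 1 (mod 5).
    Then x = 89 + 99·1 = 188, valid modulo lcm(99, 5) = 495: x ≡ 188 (mod 495).
  Combine with x ≡ 6 (mod 17); new modulus lcm = 8415.
    Write x = 188 + 495·t and substitute into x ≡ 6 (mod 17): 495·t ≡ 6 − 188 = -182 (mod 17).
    Reduce coefficients mod 17: 2·t ≡ 5 (mod 17).
    The inverse of 2 mod 17 is 9 (since 2·9 = 18 = 1·17 + 1), so t ≡ 9·5 = 45 ≡ 11 (mod 17).
    Then x = 188 + 495·11 = 5633, valid modulo lcm(495, 17) = 8415: x ≡ 5633 (mod 8415).
Verify against each original: 5633 mod 9 = 8, 5633 mod 11 = 1, 5633 mod 5 = 3, 5633 mod 17 = 6.

x ≡ 5633 (mod 8415).


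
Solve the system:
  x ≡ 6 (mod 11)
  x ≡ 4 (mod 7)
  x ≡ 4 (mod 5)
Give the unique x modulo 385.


Moduli 11, 7, 5 are pairwise coprime; by CRT there is a unique solution modulo M = 11 · 7 · 5 = 385.
Solve pairwise, accumulating the modulus:
  Start with x ≡ 6 (mod 11).
  Combine with x ≡ 4 (mod 7): since gcd(11, 7) = 1, we get a unique residue mod 77.
    Write x = 6 + 11·t and substitute into x ≡ 4 (mod 7): 11·t ≡ 4 − 6 = -2 (mod 7).
    Reduce coefficients mod 7: 4·t ≡ 5 (mod 7).
    The inverse of 4 mod 7 is 2 (since 4·2 = 8 = 1·7 + 1), so t ≡ 2·5 = 10 ≡ 3 (mod 7).
    Then x = 6 + 11·3 = 39, valid modulo lcm(11, 7) = 77: x ≡ 39 (mod 77).
  Combine with x ≡ 4 (mod 5): since gcd(77, 5) = 1, we get a unique residue mod 385.
    Write x = 39 + 77·t and substitute into x ≡ 4 (mod 5): 77·t ≡ 4 − 39 = -35 (mod 5).
    Reduce coefficients mod 5: 2·t ≡ 0 (mod 5).
    The inverse of 2 mod 5 is 3 (since 2·3 = 6 = 1·5 + 1), so t ≡ 3·0 = 0 ≡ 0 (mod 5).
    Then x = 39 + 77·0 = 39, valid modulo lcm(77, 5) = 385: x ≡ 39 (mod 385).
Verify: 39 mod 11 = 6 ✓, 39 mod 7 = 4 ✓, 39 mod 5 = 4 ✓.

x ≡ 39 (mod 385).


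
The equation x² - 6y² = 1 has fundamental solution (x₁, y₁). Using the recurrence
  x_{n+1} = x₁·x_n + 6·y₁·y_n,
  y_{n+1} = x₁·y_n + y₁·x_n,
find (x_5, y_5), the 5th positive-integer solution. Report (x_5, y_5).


Step 1: Find the fundamental solution (x₁, y₁) of x² - 6y² = 1.
  Expand √6 as a continued fraction. a₀ = ⌊√6⌋ = 2; iterate m_{k+1} = d_k·a_k − m_k, d_{k+1} = (6 − m_{k+1}²)/d_k, a_{k+1} = ⌊(a₀ + m_{k+1})/d_{k+1}⌋ (starting m₀ = 0, d₀ = 1), with convergents p_k = a_k·p_{k-1} + p_{k-2}, q_k = a_k·q_{k-1} + q_{k-2} (p₋₁ = 1, q₋₁ = 0):
  k = 0: a₀ = 2; p₀/q₀ = 2/1; p₀² − 6·q₀² = 4 − 6 = -2.
  k = 1: m = 2, d = 2, a = ⌊(2 + 2)/2⌋ = 2; p/q = (2·2 + 1)/(2·1 + 0) = 5/2; p² − 6·q² = 25 − 24 = 1.
  The first convergent with p² − 6·q² = 1 gives the fundamental solution (x₁, y₁) = (5, 2).
Step 2: Apply the recurrence (x_{n+1}, y_{n+1}) = (x₁x_n + 6y₁y_n, x₁y_n + y₁x_n) repeatedly.
  From (x_1, y_1) = (5, 2): x_2 = 5·5 + 6·2·2 = 49; y_2 = 5·2 + 2·5 = 20.
  From (x_2, y_2) = (49, 20): x_3 = 5·49 + 6·2·20 = 485; y_3 = 5·20 + 2·49 = 198.
  From (x_3, y_3) = (485, 198): x_4 = 5·485 + 6·2·198 = 4801; y_4 = 5·198 + 2·485 = 1960.
  From (x_4, y_4) = (4801, 1960): x_5 = 5·4801 + 6·2·1960 = 47525; y_5 = 5·1960 + 2·4801 = 19402.
Step 3: Verify x_5² - 6·y_5² = 2258625625 - 2258625624 = 1 (should be 1). ✓

(x_1, y_1) = (5, 2); (x_5, y_5) = (47525, 19402).


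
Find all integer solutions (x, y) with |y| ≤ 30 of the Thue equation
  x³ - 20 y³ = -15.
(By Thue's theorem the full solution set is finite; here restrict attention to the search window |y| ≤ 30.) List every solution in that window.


The equation is x³ - 20y³ = -15. For fixed y, x³ = 20·y³ − 15, so a solution requires the RHS to be a perfect cube.
Strategy: iterate y from -30 to 30, compute RHS = 20·y³ − 15, and check whether it is a (positive or negative) perfect cube.
Check small values of y:
  y = 0: RHS = -15 is not a perfect cube.
  y = 1: RHS = 5 is not a perfect cube.
  y = -1: RHS = -35 is not a perfect cube.
  y = 2: RHS = 145 is not a perfect cube.
  y = -2: RHS = -175 is not a perfect cube.
  y = 3: RHS = 525 is not a perfect cube.
  y = -3: RHS = -555 is not a perfect cube.
Continuing the search up to |y| = 30 finds no solutions either.
No (x, y) in the scanned range satisfies the equation.

No integer solutions with |y| ≤ 30.


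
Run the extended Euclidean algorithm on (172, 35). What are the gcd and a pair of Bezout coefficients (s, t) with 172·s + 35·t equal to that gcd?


Euclidean algorithm on (172, 35) — divide until remainder is 0:
  172 = 4 · 35 + 32
  35 = 1 · 32 + 3
  32 = 10 · 3 + 2
  3 = 1 · 2 + 1
  2 = 2 · 1 + 0
gcd(172, 35) = 1.
Track Bezout coefficients alongside the remainders: start with r₀ = 172 = a·1 + b·0 (s = 1, t = 0) and r₁ = 35 = a·0 + b·1 (s = 0, t = 1); each new remainder r_{k+1} = r_{k-1} − q_k·r_k inherits s_{k+1} = s_{k-1} − q_k·s_k, t_{k+1} = t_{k-1} − q_k·t_k, so r_k = a·s_k + b·t_k at every step:
  q = 4: r = 32, s = 1 − 4·0 = 1, t = 0 − 4·1 = -4  (check: 172·1 + 35·(-4) = 32)
  q = 1: r = 3, s = 0 − 1·1 = -1, t = 1 − 1·(-4) = 5  (check: 172·(-1) + 35·5 = 3)
  q = 10: r = 2, s = 1 − 10·(-1) = 11, t = -4 − 10·5 = -54  (check: 172·11 + 35·(-54) = 2)
  q = 1: r = 1, s = -1 − 1·11 = -12, t = 5 − 1·(-54) = 59  (check: 172·(-12) + 35·59 = 1)
The row with r = 1 (the gcd) gives the Bezout coefficients s = -12, t = 59.
Result: 172 · (-12) + 35 · (59) = 1.

gcd(172, 35) = 1; s = -12, t = 59 (check: 172·(-12) + 35·59 = 1).


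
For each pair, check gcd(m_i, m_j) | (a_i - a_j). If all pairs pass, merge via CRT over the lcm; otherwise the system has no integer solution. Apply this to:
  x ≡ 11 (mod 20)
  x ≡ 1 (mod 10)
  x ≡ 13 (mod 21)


Moduli 20, 10, 21 are not pairwise coprime, so CRT works modulo lcm(m_i) when all pairwise compatibility conditions hold.
Pairwise compatibility: gcd(m_i, m_j) must divide a_i - a_j for every pair.
Merge one congruence at a time:
  Start: x ≡ 11 (mod 20).
  Combine with x ≡ 1 (mod 10): gcd(20, 10) = 10; 1 - 11 = -10, which IS divisible by 10, so compatible.
    Write x = 11 + 20·t and substitute into x ≡ 1 (mod 10): 20·t ≡ 1 − 11 = -10 (mod 10).
    Divide the congruence (and modulus) by g = 10: 2·t ≡ -1 (mod 1).
    Modulo 1 every t works; take t = 0.
    Then x = 11 + 20·0 = 11, valid modulo lcm(20, 10) = 20: x ≡ 11 (mod 20).
  Combine with x ≡ 13 (mod 21): gcd(20, 21) = 1; 13 - 11 = 2, which IS divisible by 1, so compatible.
    Write x = 11 + 20·t and substitute into x ≡ 13 (mod 21): 20·t ≡ 13 − 11 = 2 (mod 21).
    The inverse of 20 mod 21 is 20 (since 20·20 = 400 = 19·21 + 1), so t ≡ 20·2 = 40 ≡ 19 (mod 21).
    Then x = 11 + 20·19 = 391, valid modulo lcm(20, 21) = 420: x ≡ 391 (mod 420).
Verify: 391 mod 20 = 11, 391 mod 10 = 1, 391 mod 21 = 13.

x ≡ 391 (mod 420).


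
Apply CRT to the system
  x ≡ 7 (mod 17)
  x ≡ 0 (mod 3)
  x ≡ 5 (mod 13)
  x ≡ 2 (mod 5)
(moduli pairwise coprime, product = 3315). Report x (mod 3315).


Product of moduli M = 17 · 3 · 13 · 5 = 3315.
Merge one congruence at a time:
  Start: x ≡ 7 (mod 17).
  Combine with x ≡ 0 (mod 3); new modulus lcm = 51.
    Write x = 7 + 17·t and substitute into x ≡ 0 (mod 3): 17·t ≡ 0 − 7 = -7 (mod 3).
    Reduce coefficients mod 3: 2·t ≡ 2 (mod 3).
    The inverse of 2 mod 3 is 2 (since 2·2 = 4 = 1·3 + 1), so t ≡ 2·2 = 4 ≡ 1 (mod 3).
    Then x = 7 + 17·1 = 24, valid modulo lcm(17, 3) = 51: x ≡ 24 (mod 51).
  Combine with x ≡ 5 (mod 13); new modulus lcm = 663.
    Write x = 24 + 51·t and substitute into x ≡ 5 (mod 13): 51·t ≡ 5 − 24 = -19 (mod 13).
    Reduce coefficients mod 13: 12·t ≡ 7 (mod 13).
    The inverse of 12 mod 13 is 12 (since 12·12 = 144 = 11·13 + 1), so t ≡ 12·7 = 84 ≡ 6 (mod 13).
    Then x = 24 + 51·6 = 330, valid modulo lcm(51, 13) = 663: x ≡ 330 (mod 663).
  Combine with x ≡ 2 (mod 5); new modulus lcm = 3315.
    Write x = 330 + 663·t and substitute into x ≡ 2 (mod 5): 663·t ≡ 2 − 330 = -328 (mod 5).
    Reduce coefficients mod 5: 3·t ≡ 2 (mod 5).
    The inverse of 3 mod 5 is 2 (since 3·2 = 6 = 1·5 + 1), so t ≡ 2·2 = 4 ≡ 4 (mod 5).
    Then x = 330 + 663·4 = 2982, valid modulo lcm(663, 5) = 3315: x ≡ 2982 (mod 3315).
Verify against each original: 2982 mod 17 = 7, 2982 mod 3 = 0, 2982 mod 13 = 5, 2982 mod 5 = 2.

x ≡ 2982 (mod 3315).


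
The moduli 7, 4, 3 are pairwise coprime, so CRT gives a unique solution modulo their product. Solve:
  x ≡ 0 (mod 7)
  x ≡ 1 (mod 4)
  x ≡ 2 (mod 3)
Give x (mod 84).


Moduli 7, 4, 3 are pairwise coprime; by CRT there is a unique solution modulo M = 7 · 4 · 3 = 84.
Solve pairwise, accumulating the modulus:
  Start with x ≡ 0 (mod 7).
  Combine with x ≡ 1 (mod 4): since gcd(7, 4) = 1, we get a unique residue mod 28.
    Write x = 0 + 7·t and substitute into x ≡ 1 (mod 4): 7·t ≡ 1 − 0 = 1 (mod 4).
    Reduce coefficients mod 4: 3·t ≡ 1 (mod 4).
    The inverse of 3 mod 4 is 3 (since 3·3 = 9 = 2·4 + 1), so t ≡ 3·1 = 3 ≡ 3 (mod 4).
    Then x = 0 + 7·3 = 21, valid modulo lcm(7, 4) = 28: x ≡ 21 (mod 28).
  Combine with x ≡ 2 (mod 3): since gcd(28, 3) = 1, we get a unique residue mod 84.
    Write x = 21 + 28·t and substitute into x ≡ 2 (mod 3): 28·t ≡ 2 − 21 = -19 (mod 3).
    Reduce coefficients mod 3: 1·t ≡ 2 (mod 3).
    So t ≡ 2 (mod 3).
    Then x = 21 + 28·2 = 77, valid modulo lcm(28, 3) = 84: x ≡ 77 (mod 84).
Verify: 77 mod 7 = 0 ✓, 77 mod 4 = 1 ✓, 77 mod 3 = 2 ✓.

x ≡ 77 (mod 84).


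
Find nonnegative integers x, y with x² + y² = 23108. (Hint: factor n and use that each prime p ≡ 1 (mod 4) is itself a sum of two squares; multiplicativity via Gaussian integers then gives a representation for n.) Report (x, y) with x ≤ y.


Step 1: Factor n = 23108 = 2^2 · 53 · 109.
Step 2: Check the mod-4 condition on each prime factor: 2 = 2 (special); 53 ≡ 1 (mod 4), exponent 1; 109 ≡ 1 (mod 4), exponent 1.
All primes ≡ 3 (mod 4) appear to even exponent (or don't appear), so by the two-squares theorem n IS expressible as a sum of two squares.
Step 3: Build a representation. Group n = k² · m with k = 2 and m = 53 · 109 = 5777 (a product of primes ≡ 1 (mod 4)); a representation of m scales to one of n via (k·x)² + (k·y)² = k²(x² + y²). Each prime p ≡ 1 (mod 4) is itself a sum of two squares; find a² by testing p − a² for a perfect square:
  53: 53 − 1² = 52, 53 − 2² = 49 = 7² ⇒ 53 = 2² + 7².
  109: 109 − 1² = 108, 109 − 2² = 105, 109 − 3² = 100 = 10² ⇒ 109 = 3² + 10².
  Combine using the Brahmagupta–Fibonacci identity (a² + b²)(c² + d²) = (ac − bd)² + (ad + bc)² = (ac + bd)² + (ad − bc)²:
  53 · 109 = 5777: from (2² + 7²)(3² + 10²), take (2·3 − 7·10, 2·10 + 7·3) = (6 − 70, 20 + 21) = (-64, 41); dropping signs (only squares matter) gives (64, 41); check 64² + 41² = 4096 + 1681 = 5777 ✓.
  Scale by k = 2: (2·64, 2·41) = (128, 82).
Step 4: Order so x ≤ y and verify: 82² + 128² = 6724 + 16384 = 23108 = n. ✓

n = 23108 = 82² + 128² (one valid representation with x ≤ y).


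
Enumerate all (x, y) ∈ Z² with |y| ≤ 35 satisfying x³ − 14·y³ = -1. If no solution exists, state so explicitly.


The equation is x³ - 14y³ = -1. For fixed y, x³ = 14·y³ − 1, so a solution requires the RHS to be a perfect cube.
Strategy: iterate y from -35 to 35, compute RHS = 14·y³ − 1, and check whether it is a (positive or negative) perfect cube.
Check small values of y:
  y = 0: RHS = -1 = (-1)³ ⇒ x = -1 works.
  y = 1: RHS = 13 is not a perfect cube.
  y = -1: RHS = -15 is not a perfect cube.
  y = 2: RHS = 111 is not a perfect cube.
  y = -2: RHS = -113 is not a perfect cube.
  y = 3: RHS = 377 is not a perfect cube.
  y = -3: RHS = -379 is not a perfect cube.
Continuing the search up to |y| = 35 finds no further solutions beyond those listed.
Collected solutions: (-1, 0).

Solutions (with |y| ≤ 35): (-1, 0).


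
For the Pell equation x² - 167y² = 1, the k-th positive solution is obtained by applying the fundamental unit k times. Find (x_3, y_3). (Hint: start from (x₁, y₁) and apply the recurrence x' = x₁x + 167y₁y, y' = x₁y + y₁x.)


Step 1: Find the fundamental solution (x₁, y₁) of x² - 167y² = 1.
  Expand √167 as a continued fraction. a₀ = ⌊√167⌋ = 12; iterate m_{k+1} = d_k·a_k − m_k, d_{k+1} = (167 − m_{k+1}²)/d_k, a_{k+1} = ⌊(a₀ + m_{k+1})/d_{k+1}⌋ (starting m₀ = 0, d₀ = 1), with convergents p_k = a_k·p_{k-1} + p_{k-2}, q_k = a_k·q_{k-1} + q_{k-2} (p₋₁ = 1, q₋₁ = 0):
  k = 0: a₀ = 12; p₀/q₀ = 12/1; p₀² − 167·q₀² = 144 − 167 = -23.
  k = 1: m = 12, d = 23, a = ⌊(12 + 12)/23⌋ = 1; p/q = (1·12 + 1)/(1·1 + 0) = 13/1; p² − 167·q² = 169 − 167 = 2.
  k = 2: m = 11, d = 2, a = ⌊(12 + 11)/2⌋ = 11; p/q = (11·13 + 12)/(11·1 + 1) = 155/12; p² − 167·q² = 24025 − 24048 = -23.
  k = 3: m = 11, d = 23, a = ⌊(12 + 11)/23⌋ = 1; p/q = (1·155 + 13)/(1·12 + 1) = 168/13; p² − 167·q² = 28224 − 28223 = 1.
  The first convergent with p² − 167·q² = 1 gives the fundamental solution (x₁, y₁) = (168, 13).
Step 2: Apply the recurrence (x_{n+1}, y_{n+1}) = (x₁x_n + 167y₁y_n, x₁y_n + y₁x_n) repeatedly.
  From (x_1, y_1) = (168, 13): x_2 = 168·168 + 167·13·13 = 56447; y_2 = 168·13 + 13·168 = 4368.
  From (x_2, y_2) = (56447, 4368): x_3 = 168·56447 + 167·13·4368 = 18966024; y_3 = 168·4368 + 13·56447 = 1467635.
Step 3: Verify x_3² - 167·y_3² = 359710066368576 - 359710066368575 = 1 (should be 1). ✓

(x_1, y_1) = (168, 13); (x_3, y_3) = (18966024, 1467635).


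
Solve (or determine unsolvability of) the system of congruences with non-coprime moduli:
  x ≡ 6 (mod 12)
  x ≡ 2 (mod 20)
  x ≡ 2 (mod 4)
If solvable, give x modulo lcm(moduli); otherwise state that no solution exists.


Moduli 12, 20, 4 are not pairwise coprime, so CRT works modulo lcm(m_i) when all pairwise compatibility conditions hold.
Pairwise compatibility: gcd(m_i, m_j) must divide a_i - a_j for every pair.
Merge one congruence at a time:
  Start: x ≡ 6 (mod 12).
  Combine with x ≡ 2 (mod 20): gcd(12, 20) = 4; 2 - 6 = -4, which IS divisible by 4, so compatible.
    Write x = 6 + 12·t and substitute into x ≡ 2 (mod 20): 12·t ≡ 2 − 6 = -4 (mod 20).
    Divide the congruence (and modulus) by g = 4: 3·t ≡ -1 (mod 5).
    Reduce coefficients mod 5: 3·t ≡ 4 (mod 5).
    The inverse of 3 mod 5 is 2 (since 3·2 = 6 = 1·5 + 1), so t ≡ 2·4 = 8 ≡ 3 (mod 5).
    Then x = 6 + 12·3 = 42, valid modulo lcm(12, 20) = 60: x ≡ 42 (mod 60).
  Combine with x ≡ 2 (mod 4): gcd(60, 4) = 4; 2 - 42 = -40, which IS divisible by 4, so compatible.
    Write x = 42 + 60·t and substitute into x ≡ 2 (mod 4): 60·t ≡ 2 − 42 = -40 (mod 4).
    Divide the congruence (and modulus) by g = 4: 15·t ≡ -10 (mod 1).
    Modulo 1 every t works; take t = 0.
    Then x = 42 + 60·0 = 42, valid modulo lcm(60, 4) = 60: x ≡ 42 (mod 60).
Verify: 42 mod 12 = 6, 42 mod 20 = 2, 42 mod 4 = 2.

x ≡ 42 (mod 60).


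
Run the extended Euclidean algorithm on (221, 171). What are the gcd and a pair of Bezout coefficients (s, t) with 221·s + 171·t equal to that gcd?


Euclidean algorithm on (221, 171) — divide until remainder is 0:
  221 = 1 · 171 + 50
  171 = 3 · 50 + 21
  50 = 2 · 21 + 8
  21 = 2 · 8 + 5
  8 = 1 · 5 + 3
  5 = 1 · 3 + 2
  3 = 1 · 2 + 1
  2 = 2 · 1 + 0
gcd(221, 171) = 1.
Track Bezout coefficients alongside the remainders: start with r₀ = 221 = a·1 + b·0 (s = 1, t = 0) and r₁ = 171 = a·0 + b·1 (s = 0, t = 1); each new remainder r_{k+1} = r_{k-1} − q_k·r_k inherits s_{k+1} = s_{k-1} − q_k·s_k, t_{k+1} = t_{k-1} − q_k·t_k, so r_k = a·s_k + b·t_k at every step:
  q = 1: r = 50, s = 1 − 1·0 = 1, t = 0 − 1·1 = -1  (check: 221·1 + 171·(-1) = 50)
  q = 3: r = 21, s = 0 − 3·1 = -3, t = 1 − 3·(-1) = 4  (check: 221·(-3) + 171·4 = 21)
  q = 2: r = 8, s = 1 − 2·(-3) = 7, t = -1 − 2·4 = -9  (check: 221·7 + 171·(-9) = 8)
  q = 2: r = 5, s = -3 − 2·7 = -17, t = 4 − 2·(-9) = 22  (check: 221·(-17) + 171·22 = 5)
  q = 1: r = 3, s = 7 − 1·(-17) = 24, t = -9 − 1·22 = -31  (check: 221·24 + 171·(-31) = 3)
  q = 1: r = 2, s = -17 − 1·24 = -41, t = 22 − 1·(-31) = 53  (check: 221·(-41) + 171·53 = 2)
  q = 1: r = 1, s = 24 − 1·(-41) = 65, t = -31 − 1·53 = -84  (check: 221·65 + 171·(-84) = 1)
The row with r = 1 (the gcd) gives the Bezout coefficients s = 65, t = -84.
Result: 221 · (65) + 171 · (-84) = 1.

gcd(221, 171) = 1; s = 65, t = -84 (check: 221·65 + 171·(-84) = 1).


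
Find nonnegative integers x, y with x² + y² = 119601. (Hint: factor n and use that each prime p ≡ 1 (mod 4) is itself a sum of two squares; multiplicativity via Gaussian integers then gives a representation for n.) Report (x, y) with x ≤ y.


Step 1: Factor n = 119601 = 3^2 · 97 · 137.
Step 2: Check the mod-4 condition on each prime factor: 3 ≡ 3 (mod 4), exponent 2 (must be even); 97 ≡ 1 (mod 4), exponent 1; 137 ≡ 1 (mod 4), exponent 1.
All primes ≡ 3 (mod 4) appear to even exponent (or don't appear), so by the two-squares theorem n IS expressible as a sum of two squares.
Step 3: Build a representation. Group n = k² · m with k = 3 and m = 97 · 137 = 13289 (a product of primes ≡ 1 (mod 4)); a representation of m scales to one of n via (k·x)² + (k·y)² = k²(x² + y²). Each prime p ≡ 1 (mod 4) is itself a sum of two squares; find a² by testing p − a² for a perfect square:
  97: 97 − 1² = 96, 97 − 2² = 93, 97 − 3² = 88, 97 − 4² = 81 = 9² ⇒ 97 = 4² + 9².
  137: 137 − 1² = 136, 137 − 2² = 133, 137 − 3² = 128, 137 − 4² = 121 = 11² ⇒ 137 = 4² + 11².
  Combine using the Brahmagupta–Fibonacci identity (a² + b²)(c² + d²) = (ac − bd)² + (ad + bc)² = (ac + bd)² + (ad − bc)²:
  97 · 137 = 13289: from (4² + 9²)(4² + 11²), take (4·4 − 9·11, 4·11 + 9·4) = (16 − 99, 44 + 36) = (-83, 80); dropping signs (only squares matter) gives (83, 80); check 83² + 80² = 6889 + 6400 = 13289 ✓.
  Scale by k = 3: (3·83, 3·80) = (249, 240).
Step 4: Order so x ≤ y and verify: 240² + 249² = 57600 + 62001 = 119601 = n. ✓

n = 119601 = 240² + 249² (one valid representation with x ≤ y).


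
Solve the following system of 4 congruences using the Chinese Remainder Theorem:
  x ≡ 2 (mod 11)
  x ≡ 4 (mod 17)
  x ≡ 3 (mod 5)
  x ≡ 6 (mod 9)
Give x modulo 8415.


Product of moduli M = 11 · 17 · 5 · 9 = 8415.
Merge one congruence at a time:
  Start: x ≡ 2 (mod 11).
  Combine with x ≡ 4 (mod 17); new modulus lcm = 187.
    Write x = 2 + 11·t and substitute into x ≡ 4 (mod 17): 11·t ≡ 4 − 2 = 2 (mod 17).
    The inverse of 11 mod 17 is 14 (since 11·14 = 154 = 9·17 + 1), so t ≡ 14·2 = 28 ≡ 11 (mod 17).
    Then x = 2 + 11·11 = 123, valid modulo lcm(11, 17) = 187: x ≡ 123 (mod 187).
  Combine with x ≡ 3 (mod 5); new modulus lcm = 935.
    Write x = 123 + 187·t and substitute into x ≡ 3 (mod 5): 187·t ≡ 3 − 123 = -120 (mod 5).
    Reduce coefficients mod 5: 2·t ≡ 0 (mod 5).
    The inverse of 2 mod 5 is 3 (since 2·3 = 6 = 1·5 + 1), so t ≡ 3·0 = 0 ≡ 0 (mod 5).
    Then x = 123 + 187·0 = 123, valid modulo lcm(187, 5) = 935: x ≡ 123 (mod 935).
  Combine with x ≡ 6 (mod 9); new modulus lcm = 8415.
    Write x = 123 + 935·t and substitute into x ≡ 6 (mod 9): 935·t ≡ 6 − 123 = -117 (mod 9).
    Reduce coefficients mod 9: 8·t ≡ 0 (mod 9).
    The inverse of 8 mod 9 is 8 (since 8·8 = 64 = 7·9 + 1), so t ≡ 8·0 = 0 ≡ 0 (mod 9).
    Then x = 123 + 935·0 = 123, valid modulo lcm(935, 9) = 8415: x ≡ 123 (mod 8415).
Verify against each original: 123 mod 11 = 2, 123 mod 17 = 4, 123 mod 5 = 3, 123 mod 9 = 6.

x ≡ 123 (mod 8415).


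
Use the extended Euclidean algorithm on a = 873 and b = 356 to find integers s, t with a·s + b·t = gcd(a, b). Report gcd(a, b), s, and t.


Euclidean algorithm on (873, 356) — divide until remainder is 0:
  873 = 2 · 356 + 161
  356 = 2 · 161 + 34
  161 = 4 · 34 + 25
  34 = 1 · 25 + 9
  25 = 2 · 9 + 7
  9 = 1 · 7 + 2
  7 = 3 · 2 + 1
  2 = 2 · 1 + 0
gcd(873, 356) = 1.
Track Bezout coefficients alongside the remainders: start with r₀ = 873 = a·1 + b·0 (s = 1, t = 0) and r₁ = 356 = a·0 + b·1 (s = 0, t = 1); each new remainder r_{k+1} = r_{k-1} − q_k·r_k inherits s_{k+1} = s_{k-1} − q_k·s_k, t_{k+1} = t_{k-1} − q_k·t_k, so r_k = a·s_k + b·t_k at every step:
  q = 2: r = 161, s = 1 − 2·0 = 1, t = 0 − 2·1 = -2  (check: 873·1 + 356·(-2) = 161)
  q = 2: r = 34, s = 0 − 2·1 = -2, t = 1 − 2·(-2) = 5  (check: 873·(-2) + 356·5 = 34)
  q = 4: r = 25, s = 1 − 4·(-2) = 9, t = -2 − 4·5 = -22  (check: 873·9 + 356·(-22) = 25)
  q = 1: r = 9, s = -2 − 1·9 = -11, t = 5 − 1·(-22) = 27  (check: 873·(-11) + 356·27 = 9)
  q = 2: r = 7, s = 9 − 2·(-11) = 31, t = -22 − 2·27 = -76  (check: 873·31 + 356·(-76) = 7)
  q = 1: r = 2, s = -11 − 1·31 = -42, t = 27 − 1·(-76) = 103  (check: 873·(-42) + 356·103 = 2)
  q = 3: r = 1, s = 31 − 3·(-42) = 157, t = -76 − 3·103 = -385  (check: 873·157 + 356·(-385) = 1)
The row with r = 1 (the gcd) gives the Bezout coefficients s = 157, t = -385.
Result: 873 · (157) + 356 · (-385) = 1.

gcd(873, 356) = 1; s = 157, t = -385 (check: 873·157 + 356·(-385) = 1).


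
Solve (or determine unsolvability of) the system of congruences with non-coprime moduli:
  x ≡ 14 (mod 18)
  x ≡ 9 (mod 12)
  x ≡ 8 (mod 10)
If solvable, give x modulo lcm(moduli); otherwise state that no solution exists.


Moduli 18, 12, 10 are not pairwise coprime, so CRT works modulo lcm(m_i) when all pairwise compatibility conditions hold.
Pairwise compatibility: gcd(m_i, m_j) must divide a_i - a_j for every pair.
Merge one congruence at a time:
  Start: x ≡ 14 (mod 18).
  Combine with x ≡ 9 (mod 12): gcd(18, 12) = 6, and 9 - 14 = -5 is NOT divisible by 6.
    ⇒ system is inconsistent (no integer solution).

No solution (the system is inconsistent).


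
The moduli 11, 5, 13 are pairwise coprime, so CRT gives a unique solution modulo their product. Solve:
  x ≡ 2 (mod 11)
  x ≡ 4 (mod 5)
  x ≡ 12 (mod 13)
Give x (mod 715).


Moduli 11, 5, 13 are pairwise coprime; by CRT there is a unique solution modulo M = 11 · 5 · 13 = 715.
Solve pairwise, accumulating the modulus:
  Start with x ≡ 2 (mod 11).
  Combine with x ≡ 4 (mod 5): since gcd(11, 5) = 1, we get a unique residue mod 55.
    Write x = 2 + 11·t and substitute into x ≡ 4 (mod 5): 11·t ≡ 4 − 2 = 2 (mod 5).
    Reduce coefficients mod 5: 1·t ≡ 2 (mod 5).
    So t ≡ 2 (mod 5).
    Then x = 2 + 11·2 = 24, valid modulo lcm(11, 5) = 55: x ≡ 24 (mod 55).
  Combine with x ≡ 12 (mod 13): since gcd(55, 13) = 1, we get a unique residue mod 715.
    Write x = 24 + 55·t and substitute into x ≡ 12 (mod 13): 55·t ≡ 12 − 24 = -12 (mod 13).
    Reduce coefficients mod 13: 3·t ≡ 1 (mod 13).
    The inverse of 3 mod 13 is 9 (since 3·9 = 27 = 2·13 + 1), so t ≡ 9·1 = 9 ≡ 9 (mod 13).
    Then x = 24 + 55·9 = 519, valid modulo lcm(55, 13) = 715: x ≡ 519 (mod 715).
Verify: 519 mod 11 = 2 ✓, 519 mod 5 = 4 ✓, 519 mod 13 = 12 ✓.

x ≡ 519 (mod 715).


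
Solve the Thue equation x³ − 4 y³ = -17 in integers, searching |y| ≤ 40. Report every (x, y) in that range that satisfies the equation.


The equation is x³ - 4y³ = -17. For fixed y, x³ = 4·y³ − 17, so a solution requires the RHS to be a perfect cube.
Strategy: iterate y from -40 to 40, compute RHS = 4·y³ − 17, and check whether it is a (positive or negative) perfect cube.
Check small values of y:
  y = 0: RHS = -17 is not a perfect cube.
  y = 1: RHS = -13 is not a perfect cube.
  y = -1: RHS = -21 is not a perfect cube.
  y = 2: RHS = 15 is not a perfect cube.
  y = -2: RHS = -49 is not a perfect cube.
  y = 3: RHS = 91 is not a perfect cube.
  y = -3: RHS = -125 = (-5)³ ⇒ x = -5 works.
Continuing the search up to |y| = 40 finds no further solutions beyond those listed.
Collected solutions: (-5, -3).

Solutions (with |y| ≤ 40): (-5, -3).


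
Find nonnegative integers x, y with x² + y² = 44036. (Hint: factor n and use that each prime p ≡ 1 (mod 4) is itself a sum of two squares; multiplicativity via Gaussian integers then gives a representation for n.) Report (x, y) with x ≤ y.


Step 1: Factor n = 44036 = 2^2 · 101 · 109.
Step 2: Check the mod-4 condition on each prime factor: 2 = 2 (special); 101 ≡ 1 (mod 4), exponent 1; 109 ≡ 1 (mod 4), exponent 1.
All primes ≡ 3 (mod 4) appear to even exponent (or don't appear), so by the two-squares theorem n IS expressible as a sum of two squares.
Step 3: Build a representation. Group n = k² · m with k = 2 and m = 101 · 109 = 11009 (a product of primes ≡ 1 (mod 4)); a representation of m scales to one of n via (k·x)² + (k·y)² = k²(x² + y²). Each prime p ≡ 1 (mod 4) is itself a sum of two squares; find a² by testing p − a² for a perfect square:
  101: 101 − 1² = 100 = 10² ⇒ 101 = 1² + 10².
  109: 109 − 1² = 108, 109 − 2² = 105, 109 − 3² = 100 = 10² ⇒ 109 = 3² + 10².
  Combine using the Brahmagupta–Fibonacci identity (a² + b²)(c² + d²) = (ac − bd)² + (ad + bc)² = (ac + bd)² + (ad − bc)²:
  101 · 109 = 11009: from (1² + 10²)(3² + 10²), take (1·3 − 10·10, 1·10 + 10·3) = (3 − 100, 10 + 30) = (-97, 40); dropping signs (only squares matter) gives (97, 40); check 97² + 40² = 9409 + 1600 = 11009 ✓.
  Scale by k = 2: (2·97, 2·40) = (194, 80).
Step 4: Order so x ≤ y and verify: 80² + 194² = 6400 + 37636 = 44036 = n. ✓

n = 44036 = 80² + 194² (one valid representation with x ≤ y).


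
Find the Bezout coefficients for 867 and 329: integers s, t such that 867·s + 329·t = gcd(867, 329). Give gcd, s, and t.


Euclidean algorithm on (867, 329) — divide until remainder is 0:
  867 = 2 · 329 + 209
  329 = 1 · 209 + 120
  209 = 1 · 120 + 89
  120 = 1 · 89 + 31
  89 = 2 · 31 + 27
  31 = 1 · 27 + 4
  27 = 6 · 4 + 3
  4 = 1 · 3 + 1
  3 = 3 · 1 + 0
gcd(867, 329) = 1.
Track Bezout coefficients alongside the remainders: start with r₀ = 867 = a·1 + b·0 (s = 1, t = 0) and r₁ = 329 = a·0 + b·1 (s = 0, t = 1); each new remainder r_{k+1} = r_{k-1} − q_k·r_k inherits s_{k+1} = s_{k-1} − q_k·s_k, t_{k+1} = t_{k-1} − q_k·t_k, so r_k = a·s_k + b·t_k at every step:
  q = 2: r = 209, s = 1 − 2·0 = 1, t = 0 − 2·1 = -2  (check: 867·1 + 329·(-2) = 209)
  q = 1: r = 120, s = 0 − 1·1 = -1, t = 1 − 1·(-2) = 3  (check: 867·(-1) + 329·3 = 120)
  q = 1: r = 89, s = 1 − 1·(-1) = 2, t = -2 − 1·3 = -5  (check: 867·2 + 329·(-5) = 89)
  q = 1: r = 31, s = -1 − 1·2 = -3, t = 3 − 1·(-5) = 8  (check: 867·(-3) + 329·8 = 31)
  q = 2: r = 27, s = 2 − 2·(-3) = 8, t = -5 − 2·8 = -21  (check: 867·8 + 329·(-21) = 27)
  q = 1: r = 4, s = -3 − 1·8 = -11, t = 8 − 1·(-21) = 29  (check: 867·(-11) + 329·29 = 4)
  q = 6: r = 3, s = 8 − 6·(-11) = 74, t = -21 − 6·29 = -195  (check: 867·74 + 329·(-195) = 3)
  q = 1: r = 1, s = -11 − 1·74 = -85, t = 29 − 1·(-195) = 224  (check: 867·(-85) + 329·224 = 1)
The row with r = 1 (the gcd) gives the Bezout coefficients s = -85, t = 224.
Result: 867 · (-85) + 329 · (224) = 1.

gcd(867, 329) = 1; s = -85, t = 224 (check: 867·(-85) + 329·224 = 1).


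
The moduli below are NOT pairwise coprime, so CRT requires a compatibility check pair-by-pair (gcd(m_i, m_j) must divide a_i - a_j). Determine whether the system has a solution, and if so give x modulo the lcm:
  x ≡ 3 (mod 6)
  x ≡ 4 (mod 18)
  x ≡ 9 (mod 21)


Moduli 6, 18, 21 are not pairwise coprime, so CRT works modulo lcm(m_i) when all pairwise compatibility conditions hold.
Pairwise compatibility: gcd(m_i, m_j) must divide a_i - a_j for every pair.
Merge one congruence at a time:
  Start: x ≡ 3 (mod 6).
  Combine with x ≡ 4 (mod 18): gcd(6, 18) = 6, and 4 - 3 = 1 is NOT divisible by 6.
    ⇒ system is inconsistent (no integer solution).

No solution (the system is inconsistent).


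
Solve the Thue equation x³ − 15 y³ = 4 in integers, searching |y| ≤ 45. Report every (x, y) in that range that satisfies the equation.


The equation is x³ - 15y³ = 4. For fixed y, x³ = 15·y³ + 4, so a solution requires the RHS to be a perfect cube.
Strategy: iterate y from -45 to 45, compute RHS = 15·y³ + 4, and check whether it is a (positive or negative) perfect cube.
Check small values of y:
  y = 0: RHS = 4 is not a perfect cube.
  y = 1: RHS = 19 is not a perfect cube.
  y = -1: RHS = -11 is not a perfect cube.
  y = 2: RHS = 124 is not a perfect cube.
  y = -2: RHS = -116 is not a perfect cube.
  y = 3: RHS = 409 is not a perfect cube.
  y = -3: RHS = -401 is not a perfect cube.
Continuing the search up to |y| = 45 finds no solutions either.
No (x, y) in the scanned range satisfies the equation.

No integer solutions with |y| ≤ 45.


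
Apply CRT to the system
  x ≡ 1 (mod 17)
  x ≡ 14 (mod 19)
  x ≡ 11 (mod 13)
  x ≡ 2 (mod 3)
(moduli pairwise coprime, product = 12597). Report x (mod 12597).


Product of moduli M = 17 · 19 · 13 · 3 = 12597.
Merge one congruence at a time:
  Start: x ≡ 1 (mod 17).
  Combine with x ≡ 14 (mod 19); new modulus lcm = 323.
    Write x = 1 + 17·t and substitute into x ≡ 14 (mod 19): 17·t ≡ 14 − 1 = 13 (mod 19).
    The inverse of 17 mod 19 is 9 (since 17·9 = 153 = 8·19 + 1), so t ≡ 9·13 = 117 ≡ 3 (mod 19).
    Then x = 1 + 17·3 = 52, valid modulo lcm(17, 19) = 323: x ≡ 52 (mod 323).
  Combine with x ≡ 11 (mod 13); new modulus lcm = 4199.
    Write x = 52 + 323·t and substitute into x ≡ 11 (mod 13): 323·t ≡ 11 − 52 = -41 (mod 13).
    Reduce coefficients mod 13: 11·t ≡ 11 (mod 13).
    The inverse of 11 mod 13 is 6 (since 11·6 = 66 = 5·13 + 1), so t ≡ 6·11 = 66 ≡ 1 (mod 13).
    Then x = 52 + 323·1 = 375, valid modulo lcm(323, 13) = 4199: x ≡ 375 (mod 4199).
  Combine with x ≡ 2 (mod 3); new modulus lcm = 12597.
    Write x = 375 + 4199·t and substitute into x ≡ 2 (mod 3): 4199·t ≡ 2 − 375 = -373 (mod 3).
    Reduce coefficients mod 3: 2·t ≡ 2 (mod 3).
    The inverse of 2 mod 3 is 2 (since 2·2 = 4 = 1·3 + 1), so t ≡ 2·2 = 4 ≡ 1 (mod 3).
    Then x = 375 + 4199·1 = 4574, valid modulo lcm(4199, 3) = 12597: x ≡ 4574 (mod 12597).
Verify against each original: 4574 mod 17 = 1, 4574 mod 19 = 14, 4574 mod 13 = 11, 4574 mod 3 = 2.

x ≡ 4574 (mod 12597).


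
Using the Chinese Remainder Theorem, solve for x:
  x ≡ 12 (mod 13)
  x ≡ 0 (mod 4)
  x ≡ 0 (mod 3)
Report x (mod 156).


Moduli 13, 4, 3 are pairwise coprime; by CRT there is a unique solution modulo M = 13 · 4 · 3 = 156.
Solve pairwise, accumulating the modulus:
  Start with x ≡ 12 (mod 13).
  Combine with x ≡ 0 (mod 4): since gcd(13, 4) = 1, we get a unique residue mod 52.
    Write x = 12 + 13·t and substitute into x ≡ 0 (mod 4): 13·t ≡ 0 − 12 = -12 (mod 4).
    Reduce coefficients mod 4: 1·t ≡ 0 (mod 4).
    So t ≡ 0 (mod 4).
    Then x = 12 + 13·0 = 12, valid modulo lcm(13, 4) = 52: x ≡ 12 (mod 52).
  Combine with x ≡ 0 (mod 3): since gcd(52, 3) = 1, we get a unique residue mod 156.
    Write x = 12 + 52·t and substitute into x ≡ 0 (mod 3): 52·t ≡ 0 − 12 = -12 (mod 3).
    Reduce coefficients mod 3: 1·t ≡ 0 (mod 3).
    So t ≡ 0 (mod 3).
    Then x = 12 + 52·0 = 12, valid modulo lcm(52, 3) = 156: x ≡ 12 (mod 156).
Verify: 12 mod 13 = 12 ✓, 12 mod 4 = 0 ✓, 12 mod 3 = 0 ✓.

x ≡ 12 (mod 156).


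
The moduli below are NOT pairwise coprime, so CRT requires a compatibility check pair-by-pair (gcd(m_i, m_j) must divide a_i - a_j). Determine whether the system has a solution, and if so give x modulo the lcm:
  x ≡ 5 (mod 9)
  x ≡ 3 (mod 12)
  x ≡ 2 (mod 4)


Moduli 9, 12, 4 are not pairwise coprime, so CRT works modulo lcm(m_i) when all pairwise compatibility conditions hold.
Pairwise compatibility: gcd(m_i, m_j) must divide a_i - a_j for every pair.
Merge one congruence at a time:
  Start: x ≡ 5 (mod 9).
  Combine with x ≡ 3 (mod 12): gcd(9, 12) = 3, and 3 - 5 = -2 is NOT divisible by 3.
    ⇒ system is inconsistent (no integer solution).

No solution (the system is inconsistent).


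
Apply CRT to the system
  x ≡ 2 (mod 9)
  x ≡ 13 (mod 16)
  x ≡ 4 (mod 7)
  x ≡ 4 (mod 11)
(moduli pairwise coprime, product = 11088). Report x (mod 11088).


Product of moduli M = 9 · 16 · 7 · 11 = 11088.
Merge one congruence at a time:
  Start: x ≡ 2 (mod 9).
  Combine with x ≡ 13 (mod 16); new modulus lcm = 144.
    Write x = 2 + 9·t and substitute into x ≡ 13 (mod 16): 9·t ≡ 13 − 2 = 11 (mod 16).
    The inverse of 9 mod 16 is 9 (since 9·9 = 81 = 5·16 + 1), so t ≡ 9·11 = 99 ≡ 3 (mod 16).
    Then x = 2 + 9·3 = 29, valid modulo lcm(9, 16) = 144: x ≡ 29 (mod 144).
  Combine with x ≡ 4 (mod 7); new modulus lcm = 1008.
    Write x = 29 + 144·t and substitute into x ≡ 4 (mod 7): 144·t ≡ 4 − 29 = -25 (mod 7).
    Reduce coefficients mod 7: 4·t ≡ 3 (mod 7).
    The inverse of 4 mod 7 is 2 (since 4·2 = 8 = 1·7 + 1), so t ≡ 2·3 = 6 ≡ 6 (mod 7).
    Then x = 29 + 144·6 = 893, valid modulo lcm(144, 7) = 1008: x ≡ 893 (mod 1008).
  Combine with x ≡ 4 (mod 11); new modulus lcm = 11088.
    Write x = 893 + 1008·t and substitute into x ≡ 4 (mod 11): 1008·t ≡ 4 − 893 = -889 (mod 11).
    Reduce coefficients mod 11: 7·t ≡ 2 (mod 11).
    The inverse of 7 mod 11 is 8 (since 7·8 = 56 = 5·11 + 1), so t ≡ 8·2 = 16 ≡ 5 (mod 11).
    Then x = 893 + 1008·5 = 5933, valid modulo lcm(1008, 11) = 11088: x ≡ 5933 (mod 11088).
Verify against each original: 5933 mod 9 = 2, 5933 mod 16 = 13, 5933 mod 7 = 4, 5933 mod 11 = 4.

x ≡ 5933 (mod 11088).


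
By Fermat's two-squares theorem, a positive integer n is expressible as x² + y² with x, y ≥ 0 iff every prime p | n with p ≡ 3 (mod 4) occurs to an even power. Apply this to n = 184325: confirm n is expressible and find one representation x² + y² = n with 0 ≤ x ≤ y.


Step 1: Factor n = 184325 = 5^2 · 73 · 101.
Step 2: Check the mod-4 condition on each prime factor: 5 ≡ 1 (mod 4), exponent 2; 73 ≡ 1 (mod 4), exponent 1; 101 ≡ 1 (mod 4), exponent 1.
All primes ≡ 3 (mod 4) appear to even exponent (or don't appear), so by the two-squares theorem n IS expressible as a sum of two squares.
Step 3: Build a representation. Group n = k² · m with k = 5 and m = 73 · 101 = 7373 (a product of primes ≡ 1 (mod 4)); a representation of m scales to one of n via (k·x)² + (k·y)² = k²(x² + y²). Each prime p ≡ 1 (mod 4) is itself a sum of two squares; find a² by testing p − a² for a perfect square:
  73: 73 − 1² = 72, 73 − 2² = 69, 73 − 3² = 64 = 8² ⇒ 73 = 3² + 8².
  101: 101 − 1² = 100 = 10² ⇒ 101 = 1² + 10².
  Combine using the Brahmagupta–Fibonacci identity (a² + b²)(c² + d²) = (ac − bd)² + (ad + bc)² = (ac + bd)² + (ad − bc)²:
  73 · 101 = 7373: from (3² + 8²)(1² + 10²), take (3·1 − 8·10, 3·10 + 8·1) = (3 − 80, 30 + 8) = (-77, 38); dropping signs (only squares matter) gives (77, 38); check 77² + 38² = 5929 + 1444 = 7373 ✓.
  Scale by k = 5: (5·77, 5·38) = (385, 190).
Step 4: Order so x ≤ y and verify: 190² + 385² = 36100 + 148225 = 184325 = n. ✓

n = 184325 = 190² + 385² (one valid representation with x ≤ y).


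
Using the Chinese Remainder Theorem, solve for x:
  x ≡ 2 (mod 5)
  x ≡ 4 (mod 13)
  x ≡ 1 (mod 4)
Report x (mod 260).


Moduli 5, 13, 4 are pairwise coprime; by CRT there is a unique solution modulo M = 5 · 13 · 4 = 260.
Solve pairwise, accumulating the modulus:
  Start with x ≡ 2 (mod 5).
  Combine with x ≡ 4 (mod 13): since gcd(5, 13) = 1, we get a unique residue mod 65.
    Write x = 2 + 5·t and substitute into x ≡ 4 (mod 13): 5·t ≡ 4 − 2 = 2 (mod 13).
    The inverse of 5 mod 13 is 8 (since 5·8 = 40 = 3·13 + 1), so t ≡ 8·2 = 16 ≡ 3 (mod 13).
    Then x = 2 + 5·3 = 17, valid modulo lcm(5, 13) = 65: x ≡ 17 (mod 65).
  Combine with x ≡ 1 (mod 4): since gcd(65, 4) = 1, we get a unique residue mod 260.
    Write x = 17 + 65·t and substitute into x ≡ 1 (mod 4): 65·t ≡ 1 − 17 = -16 (mod 4).
    Reduce coefficients mod 4: 1·t ≡ 0 (mod 4).
    So t ≡ 0 (mod 4).
    Then x = 17 + 65·0 = 17, valid modulo lcm(65, 4) = 260: x ≡ 17 (mod 260).
Verify: 17 mod 5 = 2 ✓, 17 mod 13 = 4 ✓, 17 mod 4 = 1 ✓.

x ≡ 17 (mod 260).


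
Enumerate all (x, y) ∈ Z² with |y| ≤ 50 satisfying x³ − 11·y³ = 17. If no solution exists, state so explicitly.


The equation is x³ - 11y³ = 17. For fixed y, x³ = 11·y³ + 17, so a solution requires the RHS to be a perfect cube.
Strategy: iterate y from -50 to 50, compute RHS = 11·y³ + 17, and check whether it is a (positive or negative) perfect cube.
Check small values of y:
  y = 0: RHS = 17 is not a perfect cube.
  y = 1: RHS = 28 is not a perfect cube.
  y = -1: RHS = 6 is not a perfect cube.
  y = 2: RHS = 105 is not a perfect cube.
  y = -2: RHS = -71 is not a perfect cube.
  y = 3: RHS = 314 is not a perfect cube.
  y = -3: RHS = -280 is not a perfect cube.
Continuing the search up to |y| = 50 finds no solutions either.
No (x, y) in the scanned range satisfies the equation.

No integer solutions with |y| ≤ 50.
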